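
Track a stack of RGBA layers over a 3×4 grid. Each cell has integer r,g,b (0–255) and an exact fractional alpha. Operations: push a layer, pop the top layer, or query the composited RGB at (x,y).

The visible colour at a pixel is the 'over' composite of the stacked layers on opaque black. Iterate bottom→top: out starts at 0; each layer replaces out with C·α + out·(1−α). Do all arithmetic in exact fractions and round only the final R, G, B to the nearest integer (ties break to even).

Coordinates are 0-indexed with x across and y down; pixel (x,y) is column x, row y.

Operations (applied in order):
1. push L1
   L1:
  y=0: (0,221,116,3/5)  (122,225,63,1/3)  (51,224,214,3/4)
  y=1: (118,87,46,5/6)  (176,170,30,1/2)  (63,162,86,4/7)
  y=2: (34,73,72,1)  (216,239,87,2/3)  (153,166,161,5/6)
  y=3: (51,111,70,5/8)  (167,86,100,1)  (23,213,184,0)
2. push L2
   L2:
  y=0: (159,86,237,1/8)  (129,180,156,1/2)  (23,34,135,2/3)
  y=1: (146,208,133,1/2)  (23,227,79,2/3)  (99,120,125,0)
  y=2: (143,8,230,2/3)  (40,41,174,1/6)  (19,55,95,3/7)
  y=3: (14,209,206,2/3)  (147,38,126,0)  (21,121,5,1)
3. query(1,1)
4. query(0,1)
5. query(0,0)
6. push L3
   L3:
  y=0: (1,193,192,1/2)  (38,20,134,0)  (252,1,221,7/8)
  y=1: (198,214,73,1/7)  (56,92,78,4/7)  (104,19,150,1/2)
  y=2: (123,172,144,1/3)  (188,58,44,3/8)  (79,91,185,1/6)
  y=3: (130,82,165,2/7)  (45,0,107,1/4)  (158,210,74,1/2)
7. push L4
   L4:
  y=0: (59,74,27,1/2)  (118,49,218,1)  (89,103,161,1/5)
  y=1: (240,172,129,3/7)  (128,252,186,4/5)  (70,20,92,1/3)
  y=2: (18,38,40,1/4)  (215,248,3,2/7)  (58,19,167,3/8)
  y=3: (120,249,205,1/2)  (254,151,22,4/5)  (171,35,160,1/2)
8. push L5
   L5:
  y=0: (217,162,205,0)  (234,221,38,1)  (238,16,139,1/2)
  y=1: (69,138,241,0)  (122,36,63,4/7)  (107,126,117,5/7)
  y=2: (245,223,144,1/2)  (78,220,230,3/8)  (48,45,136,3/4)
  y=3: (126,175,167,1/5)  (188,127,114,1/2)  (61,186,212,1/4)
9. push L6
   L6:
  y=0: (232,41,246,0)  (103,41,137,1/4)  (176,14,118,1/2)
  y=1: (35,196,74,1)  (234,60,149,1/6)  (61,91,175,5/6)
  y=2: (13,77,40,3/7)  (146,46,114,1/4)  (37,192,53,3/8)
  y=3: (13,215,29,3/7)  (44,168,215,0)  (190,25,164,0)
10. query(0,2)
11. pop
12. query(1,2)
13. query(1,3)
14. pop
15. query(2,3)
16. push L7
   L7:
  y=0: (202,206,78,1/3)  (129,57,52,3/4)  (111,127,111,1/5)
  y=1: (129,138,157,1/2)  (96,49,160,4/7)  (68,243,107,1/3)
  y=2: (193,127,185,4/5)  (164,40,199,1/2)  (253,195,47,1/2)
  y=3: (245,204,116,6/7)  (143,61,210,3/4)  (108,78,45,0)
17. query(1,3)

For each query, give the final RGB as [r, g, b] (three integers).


at x=1,y=1 over L1,L2:
L1 α=1/2: [88, 85, 15]
L2 α=2/3: [134/3, 539/3, 173/3]
= [45, 180, 58]

query (0,1) [L1,L2] — begin 0,0,0
+L1 (α=5/6) → [295/3, 145/2, 115/3]
+L2 (α=1/2) → [733/6, 561/4, 257/3]
rounded: [122, 140, 86]

query (0,0) [L1,L2] — begin 0,0,0
+L1 (α=3/5) → [0, 663/5, 348/5]
+L2 (α=1/8) → [159/8, 5071/40, 3621/40]
= [20, 127, 91]

(0,2) stack=L1,L2,L3,L4,L5,L6; from [0,0,0]:
after L1 α=1: [34, 73, 72]
after L2 α=2/3: [320/3, 89/3, 532/3]
after L3 α=1/3: [1009/9, 694/9, 1496/9]
after L4 α=1/4: [1063/12, 202/3, 404/3]
after L5 α=1/2: [4003/24, 871/6, 418/3]
after L6 α=3/7: [4237/42, 2435/21, 2032/21]
= [101, 116, 97]

(1,2) stack=L1,L2,L3,L4,L5; from [0,0,0]:
after L1 α=2/3: [144, 478/3, 58]
after L2 α=1/6: [380/3, 2513/18, 232/3]
after L3 α=3/8: [449/3, 15697/144, 389/6]
after L4 α=2/7: [505/3, 149909/1008, 283/6]
after L5 α=3/8: [3227/24, 1414825/8064, 5555/48]
→ [134, 175, 116]

at x=1,y=3 over L1,L2,L3,L4,L5:
after L1 α=1: [167, 86, 100]
after L2 α=0: [167, 86, 100]
after L3 α=1/4: [273/2, 129/2, 407/4]
after L4 α=4/5: [461/2, 1337/10, 759/20]
after L5 α=1/2: [837/4, 2607/20, 3039/40]
rounded: [209, 130, 76]

query (2,3) [L1,L2,L3,L4] — begin 0,0,0
+L1 (α=0) → [0, 0, 0]
+L2 (α=1) → [21, 121, 5]
+L3 (α=1/2) → [179/2, 331/2, 79/2]
+L4 (α=1/2) → [521/4, 401/4, 399/4]
= [130, 100, 100]

query (1,3) [L1,L2,L3,L4,L7] — begin 0,0,0
after L1 α=1: [167, 86, 100]
after L2 α=0: [167, 86, 100]
after L3 α=1/4: [273/2, 129/2, 407/4]
after L4 α=4/5: [461/2, 1337/10, 759/20]
after L7 α=3/4: [1319/8, 3167/40, 13359/80]
= [165, 79, 167]


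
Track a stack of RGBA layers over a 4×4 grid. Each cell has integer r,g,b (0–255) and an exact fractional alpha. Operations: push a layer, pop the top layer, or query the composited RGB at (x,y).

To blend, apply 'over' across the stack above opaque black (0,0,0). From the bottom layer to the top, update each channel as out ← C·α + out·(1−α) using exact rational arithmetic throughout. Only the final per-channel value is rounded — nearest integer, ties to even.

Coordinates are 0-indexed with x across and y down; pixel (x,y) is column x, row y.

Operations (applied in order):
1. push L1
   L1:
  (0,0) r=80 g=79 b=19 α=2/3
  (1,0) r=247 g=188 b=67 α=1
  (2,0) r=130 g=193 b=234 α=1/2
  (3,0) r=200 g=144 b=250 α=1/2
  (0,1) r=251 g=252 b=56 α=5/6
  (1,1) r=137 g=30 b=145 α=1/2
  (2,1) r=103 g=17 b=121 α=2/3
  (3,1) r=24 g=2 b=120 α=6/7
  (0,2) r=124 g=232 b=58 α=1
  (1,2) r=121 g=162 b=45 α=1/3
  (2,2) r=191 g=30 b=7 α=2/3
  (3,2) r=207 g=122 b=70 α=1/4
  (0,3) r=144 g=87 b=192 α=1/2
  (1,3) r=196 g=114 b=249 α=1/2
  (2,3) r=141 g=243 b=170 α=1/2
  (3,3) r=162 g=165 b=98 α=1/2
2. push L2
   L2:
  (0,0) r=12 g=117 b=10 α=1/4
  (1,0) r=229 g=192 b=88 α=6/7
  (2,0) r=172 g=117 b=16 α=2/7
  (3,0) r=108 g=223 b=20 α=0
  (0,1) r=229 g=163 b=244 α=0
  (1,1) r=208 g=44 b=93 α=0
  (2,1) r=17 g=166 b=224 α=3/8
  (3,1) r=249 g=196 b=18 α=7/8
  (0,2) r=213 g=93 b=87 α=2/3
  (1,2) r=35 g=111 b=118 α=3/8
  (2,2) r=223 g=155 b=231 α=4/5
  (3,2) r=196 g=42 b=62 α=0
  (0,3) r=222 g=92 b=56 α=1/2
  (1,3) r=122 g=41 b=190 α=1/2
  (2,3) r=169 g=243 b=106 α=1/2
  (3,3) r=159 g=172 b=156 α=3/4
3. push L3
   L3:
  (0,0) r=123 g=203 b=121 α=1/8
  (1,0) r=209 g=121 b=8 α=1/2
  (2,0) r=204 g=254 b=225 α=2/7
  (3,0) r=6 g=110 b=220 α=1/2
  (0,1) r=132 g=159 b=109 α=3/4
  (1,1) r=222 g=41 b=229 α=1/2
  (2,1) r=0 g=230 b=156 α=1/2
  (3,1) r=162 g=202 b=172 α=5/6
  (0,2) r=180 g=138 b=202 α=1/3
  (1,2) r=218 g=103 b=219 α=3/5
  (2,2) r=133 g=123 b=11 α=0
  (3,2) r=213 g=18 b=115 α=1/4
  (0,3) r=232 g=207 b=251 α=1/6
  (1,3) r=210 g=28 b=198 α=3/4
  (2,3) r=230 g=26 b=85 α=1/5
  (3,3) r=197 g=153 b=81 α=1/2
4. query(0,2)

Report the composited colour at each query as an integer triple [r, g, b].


at x=0,y=2 over L1,L2,L3:
+L1 (α=1) → [124, 232, 58]
+L2 (α=2/3) → [550/3, 418/3, 232/3]
+L3 (α=1/3) → [1640/9, 1250/9, 1070/9]
= [182, 139, 119]


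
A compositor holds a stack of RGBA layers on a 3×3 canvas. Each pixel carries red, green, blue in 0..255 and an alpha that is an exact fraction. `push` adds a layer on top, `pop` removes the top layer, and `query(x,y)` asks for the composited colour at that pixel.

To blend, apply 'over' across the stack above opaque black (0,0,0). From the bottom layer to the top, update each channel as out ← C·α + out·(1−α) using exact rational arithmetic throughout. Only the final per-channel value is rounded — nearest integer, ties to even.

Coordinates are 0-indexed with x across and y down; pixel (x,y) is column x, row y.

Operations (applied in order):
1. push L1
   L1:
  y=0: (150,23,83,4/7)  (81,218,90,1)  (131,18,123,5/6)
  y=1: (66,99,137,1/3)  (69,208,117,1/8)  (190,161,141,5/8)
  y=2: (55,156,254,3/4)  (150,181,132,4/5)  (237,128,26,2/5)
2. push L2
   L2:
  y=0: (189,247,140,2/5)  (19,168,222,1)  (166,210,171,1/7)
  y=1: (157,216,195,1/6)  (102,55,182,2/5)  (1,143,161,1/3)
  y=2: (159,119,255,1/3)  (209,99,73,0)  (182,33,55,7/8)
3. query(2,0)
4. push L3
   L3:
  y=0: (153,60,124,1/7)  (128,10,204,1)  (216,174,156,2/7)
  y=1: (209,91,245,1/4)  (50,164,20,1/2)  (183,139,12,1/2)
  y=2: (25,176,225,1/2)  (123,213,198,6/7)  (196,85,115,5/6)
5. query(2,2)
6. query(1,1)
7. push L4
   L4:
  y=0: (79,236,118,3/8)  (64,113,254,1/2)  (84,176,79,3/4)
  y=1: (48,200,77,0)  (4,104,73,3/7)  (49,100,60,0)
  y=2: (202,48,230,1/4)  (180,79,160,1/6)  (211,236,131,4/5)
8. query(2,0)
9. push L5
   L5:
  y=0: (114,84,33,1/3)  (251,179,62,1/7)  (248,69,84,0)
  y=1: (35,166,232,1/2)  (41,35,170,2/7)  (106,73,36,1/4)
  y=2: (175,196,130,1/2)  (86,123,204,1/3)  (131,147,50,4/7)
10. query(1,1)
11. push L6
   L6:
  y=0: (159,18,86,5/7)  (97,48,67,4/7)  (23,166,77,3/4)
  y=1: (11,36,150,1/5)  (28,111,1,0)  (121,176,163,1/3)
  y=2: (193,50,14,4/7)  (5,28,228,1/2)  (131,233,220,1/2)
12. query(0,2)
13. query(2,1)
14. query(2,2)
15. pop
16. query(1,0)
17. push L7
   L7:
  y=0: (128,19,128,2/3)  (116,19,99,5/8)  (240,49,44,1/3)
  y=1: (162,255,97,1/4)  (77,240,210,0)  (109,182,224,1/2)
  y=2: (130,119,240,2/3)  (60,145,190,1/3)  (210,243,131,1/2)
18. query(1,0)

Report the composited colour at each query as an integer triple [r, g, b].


at x=2,y=0 over L1,L2:
L1 α=5/6: [655/6, 15, 205/2]
L2 α=1/7: [821/7, 300/7, 786/7]
= [117, 43, 112]

query (2,2) [L1,L2,L3] — begin 0,0,0
after L1 α=2/5: [474/5, 256/5, 52/5]
after L2 α=7/8: [1711/10, 1411/40, 1977/40]
after L3 α=5/6: [3837/20, 6137/80, 24977/240]
rounded: [192, 77, 104]

at x=1,y=1 over L1,L2,L3:
L1 α=1/8: [69/8, 26, 117/8]
L2 α=2/5: [1839/40, 188/5, 3263/40]
L3 α=1/2: [3839/80, 504/5, 4063/80]
= [48, 101, 51]

at x=2,y=0 over L1,L2,L3,L4:
L1 α=5/6: [655/6, 15, 205/2]
L2 α=1/7: [821/7, 300/7, 786/7]
L3 α=2/7: [7129/49, 3936/49, 6114/49]
L4 α=3/4: [19477/196, 7452/49, 17727/196]
→ [99, 152, 90]

(1,1) stack=L1,L2,L3,L4,L5; from [0,0,0]:
L1 α=1/8: [69/8, 26, 117/8]
L2 α=2/5: [1839/40, 188/5, 3263/40]
L3 α=1/2: [3839/80, 504/5, 4063/80]
L4 α=3/7: [4079/140, 3576/35, 8443/140]
L5 α=2/7: [6375/196, 4066/49, 17963/196]
= [33, 83, 92]

(0,2) stack=L1,L2,L3,L4,L5,L6; from [0,0,0]:
L1 α=3/4: [165/4, 117, 381/2]
L2 α=1/3: [161/2, 353/3, 212]
L3 α=1/2: [211/4, 881/6, 437/2]
L4 α=1/4: [1441/16, 977/8, 1771/8]
L5 α=1/2: [4241/32, 2545/16, 2811/16]
L6 α=4/7: [37427/224, 10835/112, 9329/112]
→ [167, 97, 83]

(2,1) stack=L1,L2,L3,L4,L5,L6; from [0,0,0]:
+L1 (α=5/8) → [475/4, 805/8, 705/8]
+L2 (α=1/3) → [159/2, 459/4, 1349/12]
+L3 (α=1/2) → [525/4, 1015/8, 1493/24]
+L4 (α=0) → [525/4, 1015/8, 1493/24]
+L5 (α=1/4) → [1999/16, 3629/32, 1781/32]
+L6 (α=1/3) → [989/8, 6445/48, 1463/16]
→ [124, 134, 91]

query (2,2) [L1,L2,L3,L4,L5,L6] — begin 0,0,0
L1 α=2/5: [474/5, 256/5, 52/5]
L2 α=7/8: [1711/10, 1411/40, 1977/40]
L3 α=5/6: [3837/20, 6137/80, 24977/240]
L4 α=4/5: [20717/100, 81657/400, 150737/1200]
L5 α=4/7: [114551/700, 480171/2800, 230737/2800]
L6 α=1/2: [206251/1400, 1132571/5600, 846737/5600]
= [147, 202, 151]

query (1,0) [L1,L2,L3,L4,L5] — begin 0,0,0
L1 α=1: [81, 218, 90]
L2 α=1: [19, 168, 222]
L3 α=1: [128, 10, 204]
L4 α=1/2: [96, 123/2, 229]
L5 α=1/7: [827/7, 548/7, 1436/7]
→ [118, 78, 205]

(1,0) stack=L1,L2,L3,L4,L5,L7; from [0,0,0]:
L1 α=1: [81, 218, 90]
L2 α=1: [19, 168, 222]
L3 α=1: [128, 10, 204]
L4 α=1/2: [96, 123/2, 229]
L5 α=1/7: [827/7, 548/7, 1436/7]
L7 α=5/8: [6541/56, 2309/56, 7773/56]
→ [117, 41, 139]


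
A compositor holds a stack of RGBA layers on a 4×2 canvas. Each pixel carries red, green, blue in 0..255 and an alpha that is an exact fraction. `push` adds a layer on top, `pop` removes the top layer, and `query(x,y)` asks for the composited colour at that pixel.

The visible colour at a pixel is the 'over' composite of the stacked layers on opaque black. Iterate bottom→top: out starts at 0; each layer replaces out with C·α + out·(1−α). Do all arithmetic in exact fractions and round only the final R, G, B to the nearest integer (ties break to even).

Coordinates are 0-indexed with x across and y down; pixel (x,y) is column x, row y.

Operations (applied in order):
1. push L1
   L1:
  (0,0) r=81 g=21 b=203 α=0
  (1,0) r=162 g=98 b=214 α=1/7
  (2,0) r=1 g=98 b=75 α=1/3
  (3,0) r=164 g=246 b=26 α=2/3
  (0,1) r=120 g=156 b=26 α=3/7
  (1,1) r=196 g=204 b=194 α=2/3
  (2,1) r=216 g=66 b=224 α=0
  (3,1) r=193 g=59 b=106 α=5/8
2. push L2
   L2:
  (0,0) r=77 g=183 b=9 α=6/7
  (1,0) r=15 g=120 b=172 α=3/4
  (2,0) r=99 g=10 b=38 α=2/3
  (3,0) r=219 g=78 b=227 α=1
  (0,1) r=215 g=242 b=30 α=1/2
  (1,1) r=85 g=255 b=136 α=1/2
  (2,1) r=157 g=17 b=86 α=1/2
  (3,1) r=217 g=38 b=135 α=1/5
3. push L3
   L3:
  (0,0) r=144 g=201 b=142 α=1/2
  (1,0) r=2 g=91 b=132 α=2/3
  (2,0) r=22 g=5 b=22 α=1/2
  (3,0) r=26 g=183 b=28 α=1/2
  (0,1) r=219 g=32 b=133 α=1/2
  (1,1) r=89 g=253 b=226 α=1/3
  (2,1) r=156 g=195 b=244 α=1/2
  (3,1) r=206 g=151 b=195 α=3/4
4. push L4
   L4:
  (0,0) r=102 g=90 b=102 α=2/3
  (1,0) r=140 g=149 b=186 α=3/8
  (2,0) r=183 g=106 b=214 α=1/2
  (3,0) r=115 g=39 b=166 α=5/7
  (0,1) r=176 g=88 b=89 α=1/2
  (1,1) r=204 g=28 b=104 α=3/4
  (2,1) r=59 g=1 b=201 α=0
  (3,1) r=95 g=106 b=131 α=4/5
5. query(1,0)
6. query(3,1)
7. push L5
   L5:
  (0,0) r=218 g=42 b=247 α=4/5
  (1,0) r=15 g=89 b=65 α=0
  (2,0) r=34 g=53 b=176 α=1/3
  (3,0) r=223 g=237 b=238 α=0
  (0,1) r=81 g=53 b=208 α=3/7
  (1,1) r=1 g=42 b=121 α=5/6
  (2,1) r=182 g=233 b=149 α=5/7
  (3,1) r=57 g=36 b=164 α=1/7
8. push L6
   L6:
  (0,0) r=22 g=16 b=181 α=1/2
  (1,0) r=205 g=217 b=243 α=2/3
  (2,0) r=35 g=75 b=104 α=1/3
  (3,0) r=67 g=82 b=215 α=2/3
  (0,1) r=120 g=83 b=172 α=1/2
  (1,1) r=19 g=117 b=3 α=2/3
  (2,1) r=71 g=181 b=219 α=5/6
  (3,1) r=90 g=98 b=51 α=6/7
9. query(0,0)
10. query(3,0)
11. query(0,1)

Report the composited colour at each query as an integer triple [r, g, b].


at x=1,y=0 over L1,L2,L3,L4:
+L1 (α=1/7) → [162/7, 14, 214/7]
+L2 (α=3/4) → [477/28, 187/2, 1913/14]
+L3 (α=2/3) → [589/84, 551/6, 5609/42]
+L4 (α=3/8) → [38225/672, 5437/48, 51481/336]
→ [57, 113, 153]

query (3,1) [L1,L2,L3,L4] — begin 0,0,0
+L1 (α=5/8) → [965/8, 295/8, 265/4]
+L2 (α=1/5) → [1399/10, 371/10, 80]
+L3 (α=3/4) → [7579/40, 4901/40, 665/4]
+L4 (α=4/5) → [22779/200, 21861/200, 2761/20]
rounded: [114, 109, 138]

(0,0) stack=L1,L2,L3,L4,L5,L6; from [0,0,0]:
L1 α=0: [0, 0, 0]
L2 α=6/7: [66, 1098/7, 54/7]
L3 α=1/2: [105, 2505/14, 524/7]
L4 α=2/3: [103, 1675/14, 1952/21]
L5 α=4/5: [195, 4027/70, 4540/21]
L6 α=1/2: [217/2, 5147/140, 8341/42]
rounded: [108, 37, 199]

at x=3,y=0 over L1,L2,L3,L4,L5,L6:
L1 α=2/3: [328/3, 164, 52/3]
L2 α=1: [219, 78, 227]
L3 α=1/2: [245/2, 261/2, 255/2]
L4 α=5/7: [820/7, 456/7, 155]
L5 α=0: [820/7, 456/7, 155]
L6 α=2/3: [586/7, 1604/21, 195]
rounded: [84, 76, 195]

query (0,1) [L1,L2,L3,L4,L5,L6] — begin 0,0,0
after L1 α=3/7: [360/7, 468/7, 78/7]
after L2 α=1/2: [1865/14, 1081/7, 144/7]
after L3 α=1/2: [4931/28, 1305/14, 1075/14]
after L4 α=1/2: [9859/56, 2537/28, 2321/28]
after L5 α=3/7: [13261/98, 3650/49, 6689/49]
after L6 α=1/2: [25021/196, 7717/98, 15117/98]
= [128, 79, 154]


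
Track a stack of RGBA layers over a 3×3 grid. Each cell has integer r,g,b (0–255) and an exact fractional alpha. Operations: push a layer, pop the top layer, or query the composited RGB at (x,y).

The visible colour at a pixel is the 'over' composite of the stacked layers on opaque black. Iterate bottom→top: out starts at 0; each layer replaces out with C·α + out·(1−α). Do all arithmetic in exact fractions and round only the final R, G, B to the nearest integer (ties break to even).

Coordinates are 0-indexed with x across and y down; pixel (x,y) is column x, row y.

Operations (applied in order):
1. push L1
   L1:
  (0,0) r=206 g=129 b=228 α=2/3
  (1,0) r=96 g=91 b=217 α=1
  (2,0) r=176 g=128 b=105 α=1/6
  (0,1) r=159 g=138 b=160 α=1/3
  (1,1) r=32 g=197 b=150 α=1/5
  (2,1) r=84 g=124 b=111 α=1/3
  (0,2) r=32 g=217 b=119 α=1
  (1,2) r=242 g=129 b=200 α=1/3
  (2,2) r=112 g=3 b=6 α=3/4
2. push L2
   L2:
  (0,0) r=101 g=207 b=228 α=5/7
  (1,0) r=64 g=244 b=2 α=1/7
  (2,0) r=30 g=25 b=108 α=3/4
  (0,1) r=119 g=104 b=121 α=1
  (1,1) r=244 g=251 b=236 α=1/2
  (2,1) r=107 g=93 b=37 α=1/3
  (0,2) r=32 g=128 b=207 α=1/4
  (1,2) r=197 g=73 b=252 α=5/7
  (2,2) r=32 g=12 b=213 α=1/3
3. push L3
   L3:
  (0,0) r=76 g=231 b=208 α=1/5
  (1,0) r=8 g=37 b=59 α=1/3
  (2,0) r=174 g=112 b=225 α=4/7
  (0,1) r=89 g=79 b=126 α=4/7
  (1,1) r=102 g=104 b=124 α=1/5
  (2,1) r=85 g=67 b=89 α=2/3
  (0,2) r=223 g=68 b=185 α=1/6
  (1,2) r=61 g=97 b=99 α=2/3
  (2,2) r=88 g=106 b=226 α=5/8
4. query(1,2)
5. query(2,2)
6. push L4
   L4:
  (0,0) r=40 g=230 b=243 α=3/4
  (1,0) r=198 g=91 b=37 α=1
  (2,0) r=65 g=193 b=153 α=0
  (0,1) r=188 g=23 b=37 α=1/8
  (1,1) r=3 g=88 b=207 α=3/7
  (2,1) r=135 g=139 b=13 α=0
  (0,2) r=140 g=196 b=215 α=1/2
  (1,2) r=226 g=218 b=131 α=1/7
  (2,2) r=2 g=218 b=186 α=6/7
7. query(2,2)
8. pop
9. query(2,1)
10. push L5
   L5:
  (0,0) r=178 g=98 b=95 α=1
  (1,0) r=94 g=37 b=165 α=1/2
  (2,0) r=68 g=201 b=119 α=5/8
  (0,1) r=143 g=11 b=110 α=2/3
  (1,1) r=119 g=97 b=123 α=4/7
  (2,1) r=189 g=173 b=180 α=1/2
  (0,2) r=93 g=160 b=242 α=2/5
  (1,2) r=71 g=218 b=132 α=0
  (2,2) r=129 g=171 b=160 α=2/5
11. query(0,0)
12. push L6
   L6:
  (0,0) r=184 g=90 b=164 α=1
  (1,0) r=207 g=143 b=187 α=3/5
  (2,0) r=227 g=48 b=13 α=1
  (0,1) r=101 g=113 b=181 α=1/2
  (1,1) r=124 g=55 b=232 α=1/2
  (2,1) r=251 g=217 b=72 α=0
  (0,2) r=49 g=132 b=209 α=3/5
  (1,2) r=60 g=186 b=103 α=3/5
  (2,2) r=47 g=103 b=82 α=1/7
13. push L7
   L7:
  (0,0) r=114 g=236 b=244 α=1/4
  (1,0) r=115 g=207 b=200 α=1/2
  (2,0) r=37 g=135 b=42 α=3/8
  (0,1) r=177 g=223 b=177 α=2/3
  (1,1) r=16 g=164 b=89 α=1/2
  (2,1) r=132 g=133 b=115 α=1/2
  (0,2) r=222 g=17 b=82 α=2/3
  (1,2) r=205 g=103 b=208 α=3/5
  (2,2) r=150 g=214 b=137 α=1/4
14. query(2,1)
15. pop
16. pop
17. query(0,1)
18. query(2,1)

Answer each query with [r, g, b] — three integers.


(1,2) stack=L1,L2,L3; from [0,0,0]:
L1 α=1/3: [242/3, 43, 200/3]
L2 α=5/7: [3439/21, 451/7, 4180/21]
L3 α=2/3: [6001/63, 603/7, 8338/63]
→ [95, 86, 132]

query (2,2) [L1,L2,L3] — begin 0,0,0
+L1 (α=3/4) → [84, 9/4, 9/2]
+L2 (α=1/3) → [200/3, 11/2, 74]
+L3 (α=5/8) → [80, 1093/16, 169]
= [80, 68, 169]

(2,2) stack=L1,L2,L3,L4; from [0,0,0]:
+L1 (α=3/4) → [84, 9/4, 9/2]
+L2 (α=1/3) → [200/3, 11/2, 74]
+L3 (α=5/8) → [80, 1093/16, 169]
+L4 (α=6/7) → [92/7, 22021/112, 1285/7]
= [13, 197, 184]

query (2,1) [L1,L2,L3] — begin 0,0,0
L1 α=1/3: [28, 124/3, 37]
L2 α=1/3: [163/3, 527/9, 37]
L3 α=2/3: [673/9, 1733/27, 215/3]
rounded: [75, 64, 72]

at x=0,y=0 over L1,L2,L3,L5:
after L1 α=2/3: [412/3, 86, 152]
after L2 α=5/7: [2339/21, 1207/7, 1444/7]
after L3 α=1/5: [10952/105, 1289/7, 7232/35]
after L5 α=1: [178, 98, 95]
→ [178, 98, 95]

at x=2,y=1 over L1,L2,L3,L5,L6,L7:
+L1 (α=1/3) → [28, 124/3, 37]
+L2 (α=1/3) → [163/3, 527/9, 37]
+L3 (α=2/3) → [673/9, 1733/27, 215/3]
+L5 (α=1/2) → [1187/9, 3202/27, 755/6]
+L6 (α=0) → [1187/9, 3202/27, 755/6]
+L7 (α=1/2) → [2375/18, 6793/54, 1445/12]
rounded: [132, 126, 120]

query (0,1) [L1,L2,L3,L5] — begin 0,0,0
+L1 (α=1/3) → [53, 46, 160/3]
+L2 (α=1) → [119, 104, 121]
+L3 (α=4/7) → [713/7, 628/7, 867/7]
+L5 (α=2/3) → [905/7, 782/21, 2407/21]
= [129, 37, 115]

query (2,1) [L1,L2,L3,L5] — begin 0,0,0
L1 α=1/3: [28, 124/3, 37]
L2 α=1/3: [163/3, 527/9, 37]
L3 α=2/3: [673/9, 1733/27, 215/3]
L5 α=1/2: [1187/9, 3202/27, 755/6]
rounded: [132, 119, 126]


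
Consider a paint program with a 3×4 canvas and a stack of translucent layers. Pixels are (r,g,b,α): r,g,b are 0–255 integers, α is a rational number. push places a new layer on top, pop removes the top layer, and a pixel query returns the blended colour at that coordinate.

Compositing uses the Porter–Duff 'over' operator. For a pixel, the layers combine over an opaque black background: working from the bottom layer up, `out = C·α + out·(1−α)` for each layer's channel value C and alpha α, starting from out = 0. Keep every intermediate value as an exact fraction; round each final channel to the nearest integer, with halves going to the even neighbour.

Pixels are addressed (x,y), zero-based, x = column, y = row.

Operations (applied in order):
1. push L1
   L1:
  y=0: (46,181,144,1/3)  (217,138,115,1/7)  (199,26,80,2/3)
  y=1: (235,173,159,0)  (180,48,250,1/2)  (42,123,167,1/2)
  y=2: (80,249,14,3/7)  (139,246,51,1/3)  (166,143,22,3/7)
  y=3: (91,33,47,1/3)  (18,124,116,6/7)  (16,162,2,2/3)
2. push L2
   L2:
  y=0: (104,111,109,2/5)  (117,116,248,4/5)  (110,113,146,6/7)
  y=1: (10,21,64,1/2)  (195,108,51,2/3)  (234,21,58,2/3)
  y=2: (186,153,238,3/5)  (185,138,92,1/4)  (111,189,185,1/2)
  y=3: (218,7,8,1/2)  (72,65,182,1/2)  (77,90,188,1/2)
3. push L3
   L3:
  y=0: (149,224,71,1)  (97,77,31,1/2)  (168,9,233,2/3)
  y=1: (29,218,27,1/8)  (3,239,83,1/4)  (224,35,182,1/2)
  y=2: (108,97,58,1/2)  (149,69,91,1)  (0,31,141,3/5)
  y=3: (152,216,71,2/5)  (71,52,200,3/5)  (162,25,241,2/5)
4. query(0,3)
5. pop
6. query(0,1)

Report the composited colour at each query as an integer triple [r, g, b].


at x=0,y=3 over L1,L2,L3:
L1 α=1/3: [91/3, 11, 47/3]
L2 α=1/2: [745/6, 9, 71/6]
L3 α=2/5: [1353/10, 459/5, 71/2]
→ [135, 92, 36]

at x=0,y=1 over L1,L2:
+L1 (α=0) → [0, 0, 0]
+L2 (α=1/2) → [5, 21/2, 32]
= [5, 10, 32]


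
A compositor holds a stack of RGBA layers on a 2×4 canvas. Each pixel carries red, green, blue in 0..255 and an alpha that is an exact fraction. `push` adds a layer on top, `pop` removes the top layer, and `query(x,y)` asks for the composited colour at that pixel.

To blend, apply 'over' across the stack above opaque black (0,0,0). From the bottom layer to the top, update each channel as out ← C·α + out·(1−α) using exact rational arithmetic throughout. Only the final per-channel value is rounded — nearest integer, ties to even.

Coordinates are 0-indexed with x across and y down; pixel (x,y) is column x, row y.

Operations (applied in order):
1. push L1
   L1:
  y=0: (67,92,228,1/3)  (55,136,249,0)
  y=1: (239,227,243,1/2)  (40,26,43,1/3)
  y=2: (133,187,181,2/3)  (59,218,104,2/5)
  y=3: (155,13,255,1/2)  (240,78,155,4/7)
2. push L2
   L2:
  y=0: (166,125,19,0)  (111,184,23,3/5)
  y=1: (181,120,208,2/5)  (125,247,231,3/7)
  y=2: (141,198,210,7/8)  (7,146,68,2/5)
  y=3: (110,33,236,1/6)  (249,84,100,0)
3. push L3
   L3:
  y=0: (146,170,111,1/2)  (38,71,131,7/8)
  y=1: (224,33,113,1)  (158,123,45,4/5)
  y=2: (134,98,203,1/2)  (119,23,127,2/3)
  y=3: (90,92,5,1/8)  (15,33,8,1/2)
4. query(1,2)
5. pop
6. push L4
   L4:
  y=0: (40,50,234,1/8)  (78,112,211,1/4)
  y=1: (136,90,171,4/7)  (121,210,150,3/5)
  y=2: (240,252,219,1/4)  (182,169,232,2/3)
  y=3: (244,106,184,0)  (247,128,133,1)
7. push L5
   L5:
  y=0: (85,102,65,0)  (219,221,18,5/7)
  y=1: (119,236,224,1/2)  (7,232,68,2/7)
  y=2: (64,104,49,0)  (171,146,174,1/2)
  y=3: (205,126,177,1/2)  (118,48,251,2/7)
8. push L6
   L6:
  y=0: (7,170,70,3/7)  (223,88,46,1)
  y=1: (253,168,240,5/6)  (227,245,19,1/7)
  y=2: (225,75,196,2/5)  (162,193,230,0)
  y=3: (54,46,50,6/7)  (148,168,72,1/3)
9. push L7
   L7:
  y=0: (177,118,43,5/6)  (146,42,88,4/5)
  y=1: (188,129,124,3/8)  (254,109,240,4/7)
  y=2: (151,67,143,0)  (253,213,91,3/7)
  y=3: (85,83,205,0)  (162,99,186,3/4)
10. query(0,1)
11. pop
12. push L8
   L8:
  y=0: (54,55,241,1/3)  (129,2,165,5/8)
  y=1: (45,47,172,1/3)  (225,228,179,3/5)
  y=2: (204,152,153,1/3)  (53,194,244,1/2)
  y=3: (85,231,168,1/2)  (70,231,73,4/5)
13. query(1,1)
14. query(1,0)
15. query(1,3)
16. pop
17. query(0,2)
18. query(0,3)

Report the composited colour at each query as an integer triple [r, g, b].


at x=1,y=2 over L1,L2,L3:
+L1 (α=2/5) → [118/5, 436/5, 208/5]
+L2 (α=2/5) → [424/25, 2768/25, 1304/25]
+L3 (α=2/3) → [6374/75, 1306/25, 7654/75]
rounded: [85, 52, 102]

(0,1) stack=L1,L2,L4,L5,L6,L7; from [0,0,0]:
L1 α=1/2: [239/2, 227/2, 243/2]
L2 α=2/5: [1441/10, 1161/10, 1561/10]
L4 α=4/7: [9763/70, 7083/70, 11523/70]
L5 α=1/2: [18093/140, 23603/140, 27203/140]
L6 α=5/6: [195193/840, 141203/840, 195203/840]
L7 α=3/8: [289945/1344, 206219/1344, 257699/1344]
rounded: [216, 153, 192]

query (1,1) [L1,L2,L4,L5,L6,L8] — begin 0,0,0
L1 α=1/3: [40/3, 26/3, 43/3]
L2 α=3/7: [1285/21, 2327/21, 2251/21]
L4 α=3/5: [10193/105, 17884/105, 13952/105]
L5 α=2/7: [10487/147, 27628/147, 16808/147]
L6 α=1/7: [32097/343, 67261/343, 34547/343]
L8 α=3/5: [295719/1715, 369134/1715, 50657/343]
→ [172, 215, 148]

at x=1,y=0 over L1,L2,L4,L5,L6,L8:
+L1 (α=0) → [0, 0, 0]
+L2 (α=3/5) → [333/5, 552/5, 69/5]
+L4 (α=1/4) → [1389/20, 554/5, 631/10]
+L5 (α=5/7) → [12339/70, 6633/35, 1081/35]
+L6 (α=1) → [223, 88, 46]
+L8 (α=5/8) → [657/4, 137/4, 963/8]
→ [164, 34, 120]

(1,3) stack=L1,L2,L4,L5,L6,L8; from [0,0,0]:
after L1 α=4/7: [960/7, 312/7, 620/7]
after L2 α=0: [960/7, 312/7, 620/7]
after L4 α=1: [247, 128, 133]
after L5 α=2/7: [1471/7, 736/7, 1167/7]
after L6 α=1/3: [1326/7, 2648/21, 946/7]
after L8 α=4/5: [3286/35, 22052/105, 598/7]
→ [94, 210, 85]

query (0,2) [L1,L2,L4,L5,L6] — begin 0,0,0
+L1 (α=2/3) → [266/3, 374/3, 362/3]
+L2 (α=7/8) → [3227/24, 1133/6, 1193/6]
+L4 (α=1/4) → [5147/32, 1637/8, 1631/8]
+L5 (α=0) → [5147/32, 1637/8, 1631/8]
+L6 (α=2/5) → [29841/160, 6111/40, 8029/40]
= [187, 153, 201]

(0,3) stack=L1,L2,L4,L5,L6; from [0,0,0]:
after L1 α=1/2: [155/2, 13/2, 255/2]
after L2 α=1/6: [995/12, 131/12, 1747/12]
after L4 α=0: [995/12, 131/12, 1747/12]
after L5 α=1/2: [3455/24, 1643/24, 3871/24]
after L6 α=6/7: [11231/168, 1181/24, 11071/168]
→ [67, 49, 66]


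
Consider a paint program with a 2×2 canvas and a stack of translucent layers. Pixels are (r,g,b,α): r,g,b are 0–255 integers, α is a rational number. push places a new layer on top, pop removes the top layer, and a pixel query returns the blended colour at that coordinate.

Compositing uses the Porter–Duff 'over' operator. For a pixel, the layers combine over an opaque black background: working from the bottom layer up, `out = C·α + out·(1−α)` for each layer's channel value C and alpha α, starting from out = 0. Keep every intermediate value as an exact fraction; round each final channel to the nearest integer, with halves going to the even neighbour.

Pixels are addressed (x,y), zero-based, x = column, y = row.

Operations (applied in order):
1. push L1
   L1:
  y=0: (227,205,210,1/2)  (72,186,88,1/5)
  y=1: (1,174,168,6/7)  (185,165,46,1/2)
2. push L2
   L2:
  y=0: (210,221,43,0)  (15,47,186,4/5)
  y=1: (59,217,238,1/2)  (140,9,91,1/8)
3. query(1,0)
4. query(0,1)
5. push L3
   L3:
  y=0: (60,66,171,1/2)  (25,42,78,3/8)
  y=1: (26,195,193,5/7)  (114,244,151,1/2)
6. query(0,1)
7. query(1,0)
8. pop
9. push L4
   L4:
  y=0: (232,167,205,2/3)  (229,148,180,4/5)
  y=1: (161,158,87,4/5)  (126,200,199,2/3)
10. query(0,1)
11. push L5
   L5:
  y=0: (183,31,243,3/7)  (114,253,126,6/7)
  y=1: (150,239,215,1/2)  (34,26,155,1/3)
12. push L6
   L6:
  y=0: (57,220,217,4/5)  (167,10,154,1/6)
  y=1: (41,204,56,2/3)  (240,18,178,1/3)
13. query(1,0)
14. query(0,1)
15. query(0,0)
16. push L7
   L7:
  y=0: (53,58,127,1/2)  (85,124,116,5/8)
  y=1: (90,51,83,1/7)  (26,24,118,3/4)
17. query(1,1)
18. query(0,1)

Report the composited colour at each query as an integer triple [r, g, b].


at x=1,y=0 over L1,L2:
L1 α=1/5: [72/5, 186/5, 88/5]
L2 α=4/5: [372/25, 1126/25, 3808/25]
→ [15, 45, 152]

query (0,1) [L1,L2] — begin 0,0,0
after L1 α=6/7: [6/7, 1044/7, 144]
after L2 α=1/2: [419/14, 2563/14, 191]
= [30, 183, 191]

(0,1) stack=L1,L2,L3; from [0,0,0]:
after L1 α=6/7: [6/7, 1044/7, 144]
after L2 α=1/2: [419/14, 2563/14, 191]
after L3 α=5/7: [1329/49, 9388/49, 1347/7]
rounded: [27, 192, 192]

at x=1,y=0 over L1,L2,L3:
after L1 α=1/5: [72/5, 186/5, 88/5]
after L2 α=4/5: [372/25, 1126/25, 3808/25]
after L3 α=3/8: [747/40, 439/10, 2489/20]
rounded: [19, 44, 124]

(0,1) stack=L1,L2,L4; from [0,0,0]:
after L1 α=6/7: [6/7, 1044/7, 144]
after L2 α=1/2: [419/14, 2563/14, 191]
after L4 α=4/5: [1887/14, 11411/70, 539/5]
rounded: [135, 163, 108]

query (1,0) [L1,L2,L4,L5,L6] — begin 0,0,0
+L1 (α=1/5) → [72/5, 186/5, 88/5]
+L2 (α=4/5) → [372/25, 1126/25, 3808/25]
+L4 (α=4/5) → [23272/125, 15926/125, 21808/125]
+L5 (α=6/7) → [108772/875, 205676/875, 116308/875]
+L6 (α=1/6) → [45999/350, 34571/175, 71629/525]
rounded: [131, 198, 136]

at x=0,y=1 over L1,L2,L4,L5,L6:
after L1 α=6/7: [6/7, 1044/7, 144]
after L2 α=1/2: [419/14, 2563/14, 191]
after L4 α=4/5: [1887/14, 11411/70, 539/5]
after L5 α=1/2: [3987/28, 28141/140, 807/5]
after L6 α=2/3: [6283/84, 85261/420, 1367/15]
rounded: [75, 203, 91]

(0,0) stack=L1,L2,L4,L5,L6; from [0,0,0]:
after L1 α=1/2: [227/2, 205/2, 105]
after L2 α=0: [227/2, 205/2, 105]
after L4 α=2/3: [385/2, 291/2, 515/3]
after L5 α=3/7: [1319/7, 675/7, 4247/21]
after L6 α=4/5: [583/7, 1367/7, 4495/21]
rounded: [83, 195, 214]

at x=1,y=1 over L1,L2,L4,L5,L6,L7:
after L1 α=1/2: [185/2, 165/2, 23]
after L2 α=1/8: [1575/16, 1173/16, 63/2]
after L4 α=2/3: [1869/16, 7573/48, 859/6]
after L5 α=1/3: [2141/24, 8197/72, 1324/9]
after L6 α=1/3: [5021/36, 8845/108, 4250/27]
after L7 α=3/4: [7829/144, 16621/432, 3452/27]
rounded: [54, 38, 128]

at x=0,y=1 over L1,L2,L4,L5,L6,L7:
L1 α=6/7: [6/7, 1044/7, 144]
L2 α=1/2: [419/14, 2563/14, 191]
L4 α=4/5: [1887/14, 11411/70, 539/5]
L5 α=1/2: [3987/28, 28141/140, 807/5]
L6 α=2/3: [6283/84, 85261/420, 1367/15]
L7 α=1/7: [7543/98, 88831/490, 3149/35]
rounded: [77, 181, 90]


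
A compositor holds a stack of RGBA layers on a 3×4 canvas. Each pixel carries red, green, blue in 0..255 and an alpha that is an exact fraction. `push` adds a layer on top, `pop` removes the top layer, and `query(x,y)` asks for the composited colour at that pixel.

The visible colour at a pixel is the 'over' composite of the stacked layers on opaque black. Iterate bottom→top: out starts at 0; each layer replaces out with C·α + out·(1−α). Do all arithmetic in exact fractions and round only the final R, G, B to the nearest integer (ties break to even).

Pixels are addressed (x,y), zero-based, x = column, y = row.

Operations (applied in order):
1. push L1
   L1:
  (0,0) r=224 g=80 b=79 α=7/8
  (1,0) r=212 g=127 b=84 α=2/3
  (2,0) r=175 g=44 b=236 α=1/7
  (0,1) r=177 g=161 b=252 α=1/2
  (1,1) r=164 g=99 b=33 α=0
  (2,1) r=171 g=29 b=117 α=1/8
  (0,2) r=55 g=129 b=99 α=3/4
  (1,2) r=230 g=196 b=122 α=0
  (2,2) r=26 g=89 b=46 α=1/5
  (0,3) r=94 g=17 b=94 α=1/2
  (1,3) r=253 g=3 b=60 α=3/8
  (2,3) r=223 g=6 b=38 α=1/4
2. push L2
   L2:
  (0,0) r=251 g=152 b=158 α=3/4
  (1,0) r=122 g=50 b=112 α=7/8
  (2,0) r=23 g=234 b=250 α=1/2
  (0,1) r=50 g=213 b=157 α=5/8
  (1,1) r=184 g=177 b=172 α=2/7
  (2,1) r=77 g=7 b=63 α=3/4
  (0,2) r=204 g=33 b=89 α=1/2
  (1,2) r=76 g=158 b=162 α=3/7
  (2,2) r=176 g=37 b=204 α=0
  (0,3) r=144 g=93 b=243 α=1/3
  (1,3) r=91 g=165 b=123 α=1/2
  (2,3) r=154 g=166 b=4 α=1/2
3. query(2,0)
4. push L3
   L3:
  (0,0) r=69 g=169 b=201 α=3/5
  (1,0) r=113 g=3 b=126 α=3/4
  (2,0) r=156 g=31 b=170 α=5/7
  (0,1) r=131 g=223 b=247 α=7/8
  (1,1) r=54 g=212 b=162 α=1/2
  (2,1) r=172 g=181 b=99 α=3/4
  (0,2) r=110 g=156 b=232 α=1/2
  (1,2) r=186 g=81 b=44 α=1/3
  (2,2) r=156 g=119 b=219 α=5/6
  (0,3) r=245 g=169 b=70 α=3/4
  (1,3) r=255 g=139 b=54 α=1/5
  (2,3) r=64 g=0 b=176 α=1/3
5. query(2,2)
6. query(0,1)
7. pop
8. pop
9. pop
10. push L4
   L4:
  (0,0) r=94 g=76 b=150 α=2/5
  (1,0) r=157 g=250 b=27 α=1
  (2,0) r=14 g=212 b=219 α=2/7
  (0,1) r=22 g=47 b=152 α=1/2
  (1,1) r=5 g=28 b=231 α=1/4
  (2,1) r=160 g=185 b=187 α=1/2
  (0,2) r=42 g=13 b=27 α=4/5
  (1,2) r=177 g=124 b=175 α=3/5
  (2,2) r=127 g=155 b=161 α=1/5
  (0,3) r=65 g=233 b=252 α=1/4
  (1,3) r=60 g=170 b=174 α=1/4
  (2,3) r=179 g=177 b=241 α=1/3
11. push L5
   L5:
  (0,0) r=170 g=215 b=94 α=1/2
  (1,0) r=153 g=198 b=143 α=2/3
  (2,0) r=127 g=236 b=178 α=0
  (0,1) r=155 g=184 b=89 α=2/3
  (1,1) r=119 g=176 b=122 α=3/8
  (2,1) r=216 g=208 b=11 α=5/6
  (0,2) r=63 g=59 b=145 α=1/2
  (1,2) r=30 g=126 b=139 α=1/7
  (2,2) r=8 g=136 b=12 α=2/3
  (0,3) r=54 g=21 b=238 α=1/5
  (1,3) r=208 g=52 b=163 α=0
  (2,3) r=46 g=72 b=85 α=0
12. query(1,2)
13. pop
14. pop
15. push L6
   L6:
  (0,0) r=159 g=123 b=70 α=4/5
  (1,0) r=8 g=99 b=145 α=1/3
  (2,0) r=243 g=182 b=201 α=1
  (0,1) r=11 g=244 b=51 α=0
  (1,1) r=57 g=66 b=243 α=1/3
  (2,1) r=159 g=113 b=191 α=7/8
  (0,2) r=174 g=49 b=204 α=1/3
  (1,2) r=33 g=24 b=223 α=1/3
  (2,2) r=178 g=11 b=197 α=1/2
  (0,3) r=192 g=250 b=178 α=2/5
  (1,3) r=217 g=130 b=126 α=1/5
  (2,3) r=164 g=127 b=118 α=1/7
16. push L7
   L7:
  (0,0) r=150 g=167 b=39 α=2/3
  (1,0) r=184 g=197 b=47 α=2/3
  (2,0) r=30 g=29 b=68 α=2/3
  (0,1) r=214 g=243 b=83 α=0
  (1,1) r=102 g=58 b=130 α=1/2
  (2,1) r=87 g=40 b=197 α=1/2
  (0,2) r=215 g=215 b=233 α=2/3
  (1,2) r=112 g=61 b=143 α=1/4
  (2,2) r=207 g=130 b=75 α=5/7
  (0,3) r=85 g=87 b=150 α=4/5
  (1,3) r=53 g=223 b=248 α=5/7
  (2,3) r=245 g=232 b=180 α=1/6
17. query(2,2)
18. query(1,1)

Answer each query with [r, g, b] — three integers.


at x=2,y=0 over L1,L2:
after L1 α=1/7: [25, 44/7, 236/7]
after L2 α=1/2: [24, 841/7, 993/7]
→ [24, 120, 142]

query (2,2) [L1,L2,L3] — begin 0,0,0
+L1 (α=1/5) → [26/5, 89/5, 46/5]
+L2 (α=0) → [26/5, 89/5, 46/5]
+L3 (α=5/6) → [1963/15, 1532/15, 5521/30]
→ [131, 102, 184]

(0,1) stack=L1,L2,L3; from [0,0,0]:
+L1 (α=1/2) → [177/2, 161/2, 126]
+L2 (α=5/8) → [1031/16, 2613/16, 1163/8]
+L3 (α=7/8) → [15703/128, 27589/128, 14995/64]
= [123, 216, 234]

(1,2) stack=L4,L5; from [0,0,0]:
+L4 (α=3/5) → [531/5, 372/5, 105]
+L5 (α=1/7) → [3336/35, 2862/35, 769/7]
rounded: [95, 82, 110]

at x=2,y=2 over L6,L7:
after L6 α=1/2: [89, 11/2, 197/2]
after L7 α=5/7: [1213/7, 661/7, 572/7]
= [173, 94, 82]

query (1,1) [L6,L7] — begin 0,0,0
L6 α=1/3: [19, 22, 81]
L7 α=1/2: [121/2, 40, 211/2]
→ [60, 40, 106]


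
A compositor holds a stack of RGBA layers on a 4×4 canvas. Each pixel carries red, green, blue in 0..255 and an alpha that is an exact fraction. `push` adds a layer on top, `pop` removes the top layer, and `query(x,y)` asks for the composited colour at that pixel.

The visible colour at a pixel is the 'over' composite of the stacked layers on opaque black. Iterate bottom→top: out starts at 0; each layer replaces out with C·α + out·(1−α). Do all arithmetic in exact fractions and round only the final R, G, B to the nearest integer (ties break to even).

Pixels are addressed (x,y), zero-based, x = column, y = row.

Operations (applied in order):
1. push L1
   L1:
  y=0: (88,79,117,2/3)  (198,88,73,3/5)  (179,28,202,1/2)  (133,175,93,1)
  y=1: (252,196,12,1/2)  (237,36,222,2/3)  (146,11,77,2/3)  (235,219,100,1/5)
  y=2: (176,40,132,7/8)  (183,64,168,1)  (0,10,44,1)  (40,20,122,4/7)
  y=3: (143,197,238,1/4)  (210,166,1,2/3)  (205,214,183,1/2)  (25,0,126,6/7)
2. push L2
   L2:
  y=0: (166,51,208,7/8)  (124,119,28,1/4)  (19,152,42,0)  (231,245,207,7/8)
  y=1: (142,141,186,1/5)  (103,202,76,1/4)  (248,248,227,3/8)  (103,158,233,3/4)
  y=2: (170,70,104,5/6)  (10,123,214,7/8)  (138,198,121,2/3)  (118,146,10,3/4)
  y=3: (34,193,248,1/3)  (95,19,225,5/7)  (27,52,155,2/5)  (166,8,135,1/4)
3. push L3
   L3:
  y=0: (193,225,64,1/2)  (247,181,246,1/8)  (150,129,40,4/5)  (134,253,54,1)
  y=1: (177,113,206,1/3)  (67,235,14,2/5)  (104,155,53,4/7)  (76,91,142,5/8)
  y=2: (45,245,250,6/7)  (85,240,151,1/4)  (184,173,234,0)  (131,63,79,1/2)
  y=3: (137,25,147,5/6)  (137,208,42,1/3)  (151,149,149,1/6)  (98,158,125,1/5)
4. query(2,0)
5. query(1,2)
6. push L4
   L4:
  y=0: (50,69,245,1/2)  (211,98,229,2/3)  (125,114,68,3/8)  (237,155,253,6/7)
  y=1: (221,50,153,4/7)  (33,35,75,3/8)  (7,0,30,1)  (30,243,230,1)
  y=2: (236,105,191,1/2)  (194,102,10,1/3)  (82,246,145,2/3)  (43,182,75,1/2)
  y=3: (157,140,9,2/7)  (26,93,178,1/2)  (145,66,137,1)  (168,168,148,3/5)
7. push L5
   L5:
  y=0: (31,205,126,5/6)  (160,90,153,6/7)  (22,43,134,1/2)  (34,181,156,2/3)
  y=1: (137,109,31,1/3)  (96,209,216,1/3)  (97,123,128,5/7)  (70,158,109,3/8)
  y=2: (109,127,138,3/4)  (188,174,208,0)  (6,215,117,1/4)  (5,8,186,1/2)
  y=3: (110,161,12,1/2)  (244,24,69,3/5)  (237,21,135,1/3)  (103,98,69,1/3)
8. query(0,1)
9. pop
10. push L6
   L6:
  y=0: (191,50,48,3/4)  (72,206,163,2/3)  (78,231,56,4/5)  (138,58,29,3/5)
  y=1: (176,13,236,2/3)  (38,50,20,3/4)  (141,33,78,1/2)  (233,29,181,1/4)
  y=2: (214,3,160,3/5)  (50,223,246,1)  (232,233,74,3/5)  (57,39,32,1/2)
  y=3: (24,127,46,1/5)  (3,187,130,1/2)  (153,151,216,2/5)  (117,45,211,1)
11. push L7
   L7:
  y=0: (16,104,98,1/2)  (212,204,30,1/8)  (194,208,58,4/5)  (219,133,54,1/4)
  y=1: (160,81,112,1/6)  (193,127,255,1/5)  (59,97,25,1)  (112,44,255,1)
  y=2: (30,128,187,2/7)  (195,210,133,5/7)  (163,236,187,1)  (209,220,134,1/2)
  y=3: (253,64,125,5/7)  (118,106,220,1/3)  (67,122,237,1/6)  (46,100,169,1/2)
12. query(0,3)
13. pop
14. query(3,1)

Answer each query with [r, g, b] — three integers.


query (2,0) [L1,L2,L3] — begin 0,0,0
after L1 α=1/2: [179/2, 14, 101]
after L2 α=0: [179/2, 14, 101]
after L3 α=4/5: [1379/10, 106, 261/5]
→ [138, 106, 52]

at x=1,y=2 over L1,L2,L3:
after L1 α=1: [183, 64, 168]
after L2 α=7/8: [253/8, 925/8, 833/4]
after L3 α=1/4: [1439/32, 4695/32, 3103/16]
→ [45, 147, 194]

(0,1) stack=L1,L2,L3,L4,L5; from [0,0,0]:
+L1 (α=1/2) → [126, 98, 6]
+L2 (α=1/5) → [646/5, 533/5, 42]
+L3 (α=1/3) → [2177/15, 1631/15, 290/3]
+L4 (α=4/7) → [6597/35, 2631/35, 902/7]
+L5 (α=1/3) → [17989/105, 9077/105, 2021/21]
rounded: [171, 86, 96]

at x=0,y=3 over L1,L2,L3,L4,L6,L7:
+L1 (α=1/4) → [143/4, 197/4, 119/2]
+L2 (α=1/3) → [211/6, 583/6, 367/3]
+L3 (α=5/6) → [4321/36, 1333/36, 1286/9]
+L4 (α=2/7) → [32909/252, 16745/252, 6592/63]
+L6 (α=1/5) → [34421/315, 24746/315, 29266/315]
+L7 (α=5/7) → [467317/2205, 150292/2205, 255407/2205]
→ [212, 68, 116]

at x=3,y=1 over L1,L2,L3,L4,L6:
after L1 α=1/5: [47, 219/5, 20]
after L2 α=3/4: [89, 2589/20, 719/4]
after L3 α=5/8: [647/8, 16867/160, 4997/32]
after L4 α=1: [30, 243, 230]
after L6 α=1/4: [323/4, 379/2, 871/4]
rounded: [81, 190, 218]


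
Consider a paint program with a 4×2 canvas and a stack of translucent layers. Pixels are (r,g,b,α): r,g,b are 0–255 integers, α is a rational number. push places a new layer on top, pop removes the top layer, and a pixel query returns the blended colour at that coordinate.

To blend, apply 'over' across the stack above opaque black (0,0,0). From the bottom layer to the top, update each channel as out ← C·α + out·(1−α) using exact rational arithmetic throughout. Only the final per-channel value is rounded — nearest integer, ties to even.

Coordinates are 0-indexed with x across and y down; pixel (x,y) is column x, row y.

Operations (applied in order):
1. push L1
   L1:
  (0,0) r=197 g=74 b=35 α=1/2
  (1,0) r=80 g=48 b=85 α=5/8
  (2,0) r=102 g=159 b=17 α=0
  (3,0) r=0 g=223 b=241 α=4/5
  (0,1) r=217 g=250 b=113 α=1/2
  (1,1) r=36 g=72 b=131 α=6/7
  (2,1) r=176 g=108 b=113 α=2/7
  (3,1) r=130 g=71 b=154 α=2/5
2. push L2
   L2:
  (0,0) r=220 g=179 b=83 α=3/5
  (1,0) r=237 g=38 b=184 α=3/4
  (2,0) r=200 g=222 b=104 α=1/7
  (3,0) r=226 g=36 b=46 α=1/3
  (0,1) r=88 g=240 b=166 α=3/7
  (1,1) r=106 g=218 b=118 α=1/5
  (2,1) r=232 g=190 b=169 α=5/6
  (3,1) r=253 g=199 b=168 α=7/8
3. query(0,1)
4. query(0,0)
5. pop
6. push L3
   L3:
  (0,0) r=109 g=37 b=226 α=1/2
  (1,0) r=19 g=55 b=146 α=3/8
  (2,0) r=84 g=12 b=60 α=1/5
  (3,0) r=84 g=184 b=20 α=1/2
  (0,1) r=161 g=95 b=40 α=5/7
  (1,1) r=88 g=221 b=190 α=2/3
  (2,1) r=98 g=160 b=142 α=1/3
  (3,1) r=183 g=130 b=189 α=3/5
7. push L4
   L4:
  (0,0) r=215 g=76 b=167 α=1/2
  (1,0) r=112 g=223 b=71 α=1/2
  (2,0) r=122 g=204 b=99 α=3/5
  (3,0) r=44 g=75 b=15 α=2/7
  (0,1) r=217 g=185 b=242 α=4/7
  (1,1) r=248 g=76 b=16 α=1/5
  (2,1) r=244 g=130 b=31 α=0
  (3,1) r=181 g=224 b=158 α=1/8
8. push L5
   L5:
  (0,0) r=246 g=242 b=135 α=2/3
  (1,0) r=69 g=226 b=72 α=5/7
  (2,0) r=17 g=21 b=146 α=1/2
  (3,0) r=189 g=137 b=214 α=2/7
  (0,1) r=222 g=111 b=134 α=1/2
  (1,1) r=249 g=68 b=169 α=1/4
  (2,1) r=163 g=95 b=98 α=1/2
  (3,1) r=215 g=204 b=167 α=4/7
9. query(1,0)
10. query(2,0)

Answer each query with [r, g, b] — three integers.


at x=0,y=1 over L1,L2:
L1 α=1/2: [217/2, 125, 113/2]
L2 α=3/7: [698/7, 1220/7, 724/7]
= [100, 174, 103]

(0,0) stack=L1,L2; from [0,0,0]:
+L1 (α=1/2) → [197/2, 37, 35/2]
+L2 (α=3/5) → [857/5, 611/5, 284/5]
→ [171, 122, 57]

(1,0) stack=L1,L3,L4,L5; from [0,0,0]:
after L1 α=5/8: [50, 30, 425/8]
after L3 α=3/8: [307/8, 315/8, 5629/64]
after L4 α=1/2: [1203/16, 2099/16, 10173/128]
after L5 α=5/7: [3963/56, 11139/56, 33213/448]
rounded: [71, 199, 74]

query (2,0) [L1,L3,L4,L5] — begin 0,0,0
L1 α=0: [0, 0, 0]
L3 α=1/5: [84/5, 12/5, 12]
L4 α=3/5: [1998/25, 3084/25, 321/5]
L5 α=1/2: [2423/50, 3609/50, 1051/10]
rounded: [48, 72, 105]
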